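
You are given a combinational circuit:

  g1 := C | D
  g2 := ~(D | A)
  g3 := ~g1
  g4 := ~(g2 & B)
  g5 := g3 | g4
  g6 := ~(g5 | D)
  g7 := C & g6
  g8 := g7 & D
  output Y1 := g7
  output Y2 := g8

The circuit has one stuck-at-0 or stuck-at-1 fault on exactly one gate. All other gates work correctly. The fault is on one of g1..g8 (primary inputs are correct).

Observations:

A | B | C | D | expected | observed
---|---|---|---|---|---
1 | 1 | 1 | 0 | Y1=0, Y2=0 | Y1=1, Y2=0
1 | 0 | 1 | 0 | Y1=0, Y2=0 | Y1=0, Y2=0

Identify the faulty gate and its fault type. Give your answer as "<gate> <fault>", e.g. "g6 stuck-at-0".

g2 stuck-at-1

Fault-free values for test 1 (A=1, B=1, C=1, D=0): g1=1, g2=0, g3=0, g4=1, g5=1, g6=0, g7=0, g8=0, giving Y1=0, Y2=0. Observed Y1=1, Y2=0.
Test 1: faults giving observed Y1=1, Y2=0 are {g2 stuck-at-1, g4 stuck-at-0, g5 stuck-at-0, g6 stuck-at-1, g7 stuck-at-1}.
Test 2 (A=1, B=0, C=1, D=0): fault-free g1=1, g2=0, g3=0, g4=1, g5=1, g6=0, g7=0, g8=0 → Y1=0, Y2=0; observed Y1=0, Y2=0. Eliminates g4 stuck-at-0, g5 stuck-at-0, g6 stuck-at-1, g7 stuck-at-1.
Only g2 stuck-at-1 is consistent with every test.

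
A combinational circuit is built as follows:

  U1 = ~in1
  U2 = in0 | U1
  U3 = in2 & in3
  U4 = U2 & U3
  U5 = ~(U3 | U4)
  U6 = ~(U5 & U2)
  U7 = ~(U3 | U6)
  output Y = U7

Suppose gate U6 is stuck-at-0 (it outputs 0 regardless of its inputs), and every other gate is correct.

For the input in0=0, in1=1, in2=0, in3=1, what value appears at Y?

Propagate with U6 forced: U1=0, U2=0, U3=0, U4=0, U5=1, U6=0 [stuck-at-0], U7=1.
So Y = 1. (Without the fault it would be 0.)

1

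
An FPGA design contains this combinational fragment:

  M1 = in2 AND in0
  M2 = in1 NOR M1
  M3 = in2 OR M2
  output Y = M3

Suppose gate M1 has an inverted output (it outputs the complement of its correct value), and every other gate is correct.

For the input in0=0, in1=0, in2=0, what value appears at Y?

Propagate with M1 forced: M1=1 [inverted output], M2=0, M3=0.
So Y = 0. (Without the fault it would be 1.)

0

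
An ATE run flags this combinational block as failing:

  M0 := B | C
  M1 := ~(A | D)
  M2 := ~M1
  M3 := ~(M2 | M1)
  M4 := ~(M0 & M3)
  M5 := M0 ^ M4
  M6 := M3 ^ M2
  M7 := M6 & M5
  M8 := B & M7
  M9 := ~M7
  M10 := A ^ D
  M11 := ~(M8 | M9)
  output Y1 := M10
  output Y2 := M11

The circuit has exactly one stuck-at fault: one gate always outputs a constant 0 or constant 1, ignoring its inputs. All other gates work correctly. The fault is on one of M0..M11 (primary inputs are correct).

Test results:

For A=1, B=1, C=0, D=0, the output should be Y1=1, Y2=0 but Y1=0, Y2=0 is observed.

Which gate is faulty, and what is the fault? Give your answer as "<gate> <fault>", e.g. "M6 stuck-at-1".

M10 stuck-at-0

Fault-free values for test 1 (A=1, B=1, C=0, D=0): M0=1, M1=0, M2=1, M3=0, M4=1, M5=0, M6=1, M7=0, M8=0, M9=1, M10=1, M11=0, giving Y1=1, Y2=0. Observed Y1=0, Y2=0.
Test 1: faults giving observed Y1=0, Y2=0 are {M10 stuck-at-0}.
Only M10 stuck-at-0 is consistent with every test.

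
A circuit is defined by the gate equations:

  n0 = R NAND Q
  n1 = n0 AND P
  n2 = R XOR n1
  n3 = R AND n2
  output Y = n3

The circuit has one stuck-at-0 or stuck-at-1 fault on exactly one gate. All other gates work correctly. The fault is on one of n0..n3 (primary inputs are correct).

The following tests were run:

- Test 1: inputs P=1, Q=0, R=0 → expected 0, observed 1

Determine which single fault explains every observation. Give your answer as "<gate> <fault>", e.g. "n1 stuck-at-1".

Fault-free values for test 1 (P=1, Q=0, R=0): n0=1, n1=1, n2=1, n3=0, giving Y=0. Observed 1.
Test 1: faults giving observed 1 are {n3 stuck-at-1}.
Only n3 stuck-at-1 is consistent with every test.

n3 stuck-at-1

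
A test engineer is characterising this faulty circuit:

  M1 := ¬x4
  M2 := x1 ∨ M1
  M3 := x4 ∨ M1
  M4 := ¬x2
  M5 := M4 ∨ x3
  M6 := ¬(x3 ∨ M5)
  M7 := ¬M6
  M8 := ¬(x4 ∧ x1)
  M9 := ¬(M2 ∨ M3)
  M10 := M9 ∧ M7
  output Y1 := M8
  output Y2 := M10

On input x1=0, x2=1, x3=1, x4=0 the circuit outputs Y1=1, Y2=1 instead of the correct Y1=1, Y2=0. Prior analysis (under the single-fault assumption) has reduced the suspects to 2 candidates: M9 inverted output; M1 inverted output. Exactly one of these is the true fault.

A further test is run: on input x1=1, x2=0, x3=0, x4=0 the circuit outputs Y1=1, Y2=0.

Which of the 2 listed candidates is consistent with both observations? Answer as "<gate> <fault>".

M1 inverted output

Evaluate each candidate on input x1=1, x2=0, x3=0, x4=0:
  M9 inverted output: M1=1, M2=1, M3=1, M4=1, M5=1, M6=0, M7=1, M8=1, M9=1 [inverted output], M10=1 → Y1=1, Y2=1 — eliminated
  M1 inverted output: M1=0 [inverted output], M2=1, M3=0, M4=1, M5=1, M6=0, M7=1, M8=1, M9=0, M10=0 → Y1=1, Y2=0 — matches
Only M1 inverted output reproduces the observed Y1=1, Y2=0.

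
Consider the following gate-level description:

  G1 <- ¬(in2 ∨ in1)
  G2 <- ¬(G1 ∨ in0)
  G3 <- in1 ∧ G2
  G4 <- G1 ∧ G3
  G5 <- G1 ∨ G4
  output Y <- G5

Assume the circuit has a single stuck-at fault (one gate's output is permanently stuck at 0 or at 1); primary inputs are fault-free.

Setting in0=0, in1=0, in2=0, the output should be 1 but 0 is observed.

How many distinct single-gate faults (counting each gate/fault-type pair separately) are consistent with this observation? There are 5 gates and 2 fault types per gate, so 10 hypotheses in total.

Fault-free: G1=1, G2=0, G3=0, G4=0, G5=1 → 1. Observed 0.
  G1 stuck-at-0: output 0 ✓
  G1 stuck-at-1: output 1 ✗
  G2 stuck-at-0: output 1 ✗
  G2 stuck-at-1: output 1 ✗
  G3 stuck-at-0: output 1 ✗
  G3 stuck-at-1: output 1 ✗
  G4 stuck-at-0: output 1 ✗
  G4 stuck-at-1: output 1 ✗
  G5 stuck-at-0: output 0 ✓
  G5 stuck-at-1: output 1 ✗
Consistent faults: {G1 stuck-at-0, G5 stuck-at-0} — 2 in all.

2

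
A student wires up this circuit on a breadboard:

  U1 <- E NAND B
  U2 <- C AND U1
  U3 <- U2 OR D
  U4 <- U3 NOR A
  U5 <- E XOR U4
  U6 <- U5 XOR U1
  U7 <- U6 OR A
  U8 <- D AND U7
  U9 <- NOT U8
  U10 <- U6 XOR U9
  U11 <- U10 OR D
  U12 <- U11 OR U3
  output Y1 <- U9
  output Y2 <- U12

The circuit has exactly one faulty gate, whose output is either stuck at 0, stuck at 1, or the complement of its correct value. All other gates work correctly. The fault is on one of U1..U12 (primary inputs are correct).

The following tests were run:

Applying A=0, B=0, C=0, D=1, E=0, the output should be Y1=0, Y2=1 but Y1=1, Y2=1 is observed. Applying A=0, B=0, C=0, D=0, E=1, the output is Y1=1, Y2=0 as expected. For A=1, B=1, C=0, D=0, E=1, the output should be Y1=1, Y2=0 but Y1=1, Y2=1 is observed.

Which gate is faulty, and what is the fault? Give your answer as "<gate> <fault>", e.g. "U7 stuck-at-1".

U4 stuck-at-1

Fault-free values for test 1 (A=0, B=0, C=0, D=1, E=0): U1=1, U2=0, U3=1, U4=0, U5=0, U6=1, U7=1, U8=1, U9=0, U10=1, U11=1, U12=1, giving Y1=0, Y2=1. Observed Y1=1, Y2=1.
Test 1: faults giving observed Y1=1, Y2=1 are {U1 stuck-at-0, U1 inverted output, U3 stuck-at-0, U3 inverted output, U4 stuck-at-1, U4 inverted output, U5 stuck-at-1, U5 inverted output, U6 stuck-at-0, U6 inverted output, U7 stuck-at-0, U7 inverted output, U8 stuck-at-0, U8 inverted output, U9 stuck-at-1, U9 inverted output}.
Test 2 (A=0, B=0, C=0, D=0, E=1): fault-free U1=1, U2=0, U3=0, U4=1, U5=0, U6=1, U7=1, U8=0, U9=1, U10=0, U11=0, U12=0 → Y1=1, Y2=0; observed Y1=1, Y2=0. Eliminates U1 stuck-at-0, U1 inverted output, U3 inverted output, U4 inverted output, U5 stuck-at-1, U5 inverted output, U6 stuck-at-0, U6 inverted output, U8 inverted output, U9 inverted output.
Test 3 (A=1, B=1, C=0, D=0, E=1): fault-free U1=0, U2=0, U3=0, U4=0, U5=1, U6=1, U7=1, U8=0, U9=1, U10=0, U11=0, U12=0 → Y1=1, Y2=0; observed Y1=1, Y2=1. Eliminates U3 stuck-at-0, U7 stuck-at-0, U7 inverted output, U8 stuck-at-0, U9 stuck-at-1.
Only U4 stuck-at-1 is consistent with every test.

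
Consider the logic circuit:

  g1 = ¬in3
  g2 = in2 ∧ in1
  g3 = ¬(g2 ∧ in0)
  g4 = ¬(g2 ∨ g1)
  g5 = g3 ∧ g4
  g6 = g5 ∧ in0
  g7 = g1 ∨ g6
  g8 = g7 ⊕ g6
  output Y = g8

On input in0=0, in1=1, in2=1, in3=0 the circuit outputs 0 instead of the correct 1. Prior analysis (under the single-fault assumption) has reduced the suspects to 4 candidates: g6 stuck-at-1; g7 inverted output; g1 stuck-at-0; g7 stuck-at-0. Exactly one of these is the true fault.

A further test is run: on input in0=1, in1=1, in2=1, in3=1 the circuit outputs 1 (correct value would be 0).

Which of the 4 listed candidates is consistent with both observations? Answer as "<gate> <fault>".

Evaluate each candidate on input in0=1, in1=1, in2=1, in3=1:
  g6 stuck-at-1: g1=0, g2=1, g3=0, g4=0, g5=0, g6=1 [stuck-at-1], g7=1, g8=0 → 0 — eliminated
  g7 inverted output: g1=0, g2=1, g3=0, g4=0, g5=0, g6=0, g7=1 [inverted output], g8=1 → 1 — matches
  g1 stuck-at-0: g1=0 [stuck-at-0], g2=1, g3=0, g4=0, g5=0, g6=0, g7=0, g8=0 → 0 — eliminated
  g7 stuck-at-0: g1=0, g2=1, g3=0, g4=0, g5=0, g6=0, g7=0 [stuck-at-0], g8=0 → 0 — eliminated
Only g7 inverted output reproduces the observed 1.

g7 inverted output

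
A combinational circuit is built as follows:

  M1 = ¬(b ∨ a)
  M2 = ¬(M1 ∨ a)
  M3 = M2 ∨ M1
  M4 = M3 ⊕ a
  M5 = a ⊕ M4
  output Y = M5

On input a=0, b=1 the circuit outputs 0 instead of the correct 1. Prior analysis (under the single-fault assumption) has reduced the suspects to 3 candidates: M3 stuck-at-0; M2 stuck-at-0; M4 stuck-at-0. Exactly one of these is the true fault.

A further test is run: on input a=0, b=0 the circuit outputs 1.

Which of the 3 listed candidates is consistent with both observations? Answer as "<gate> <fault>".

M2 stuck-at-0

Evaluate each candidate on input a=0, b=0:
  M3 stuck-at-0: M1=1, M2=0, M3=0 [stuck-at-0], M4=0, M5=0 → 0 — eliminated
  M2 stuck-at-0: M1=1, M2=0 [stuck-at-0], M3=1, M4=1, M5=1 → 1 — matches
  M4 stuck-at-0: M1=1, M2=0, M3=1, M4=0 [stuck-at-0], M5=0 → 0 — eliminated
Only M2 stuck-at-0 reproduces the observed 1.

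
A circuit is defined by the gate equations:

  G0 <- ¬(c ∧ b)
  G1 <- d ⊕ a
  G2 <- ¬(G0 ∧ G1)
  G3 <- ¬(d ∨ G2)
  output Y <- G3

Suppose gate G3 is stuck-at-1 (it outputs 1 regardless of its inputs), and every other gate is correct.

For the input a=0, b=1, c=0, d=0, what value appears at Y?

1

Propagate with G3 forced: G0=1, G1=0, G2=1, G3=1 [stuck-at-1].
So Y = 1. (Without the fault it would be 0.)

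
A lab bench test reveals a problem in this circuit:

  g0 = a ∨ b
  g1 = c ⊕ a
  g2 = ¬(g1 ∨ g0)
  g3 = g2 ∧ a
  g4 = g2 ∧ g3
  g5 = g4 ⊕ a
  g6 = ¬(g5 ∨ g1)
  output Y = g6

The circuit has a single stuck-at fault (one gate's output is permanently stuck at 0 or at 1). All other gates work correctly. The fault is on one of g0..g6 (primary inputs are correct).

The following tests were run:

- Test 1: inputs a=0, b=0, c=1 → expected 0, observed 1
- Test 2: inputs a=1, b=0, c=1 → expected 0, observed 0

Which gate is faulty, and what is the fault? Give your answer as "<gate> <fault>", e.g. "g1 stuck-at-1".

g1 stuck-at-0

Fault-free values for test 1 (a=0, b=0, c=1): g0=0, g1=1, g2=0, g3=0, g4=0, g5=0, g6=0, giving Y=0. Observed 1.
Test 1: faults giving observed 1 are {g1 stuck-at-0, g6 stuck-at-1}.
Test 2 (a=1, b=0, c=1): fault-free g0=1, g1=0, g2=0, g3=0, g4=0, g5=1, g6=0 → 0; observed 0. Eliminates g6 stuck-at-1.
Only g1 stuck-at-0 is consistent with every test.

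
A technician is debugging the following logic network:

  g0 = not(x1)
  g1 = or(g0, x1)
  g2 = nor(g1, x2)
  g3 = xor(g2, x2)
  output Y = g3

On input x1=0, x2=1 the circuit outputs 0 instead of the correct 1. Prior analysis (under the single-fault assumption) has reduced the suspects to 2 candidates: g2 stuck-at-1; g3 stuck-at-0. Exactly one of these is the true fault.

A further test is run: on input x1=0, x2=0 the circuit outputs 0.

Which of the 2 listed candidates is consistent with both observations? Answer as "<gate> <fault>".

g3 stuck-at-0

Evaluate each candidate on input x1=0, x2=0:
  g2 stuck-at-1: g0=1, g1=1, g2=1 [stuck-at-1], g3=1 → 1 — eliminated
  g3 stuck-at-0: g0=1, g1=1, g2=0, g3=0 [stuck-at-0] → 0 — matches
Only g3 stuck-at-0 reproduces the observed 0.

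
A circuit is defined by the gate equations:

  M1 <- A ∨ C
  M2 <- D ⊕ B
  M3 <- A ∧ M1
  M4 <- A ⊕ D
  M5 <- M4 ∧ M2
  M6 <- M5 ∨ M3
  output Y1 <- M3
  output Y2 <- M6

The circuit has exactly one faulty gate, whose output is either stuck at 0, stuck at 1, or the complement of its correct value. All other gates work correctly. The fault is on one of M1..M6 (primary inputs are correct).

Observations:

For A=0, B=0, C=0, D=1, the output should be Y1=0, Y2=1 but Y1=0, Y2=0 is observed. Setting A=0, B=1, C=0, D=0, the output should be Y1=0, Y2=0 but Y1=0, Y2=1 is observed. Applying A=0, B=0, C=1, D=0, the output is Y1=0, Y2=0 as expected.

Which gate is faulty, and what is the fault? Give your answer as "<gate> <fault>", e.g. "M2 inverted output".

M4 inverted output

Fault-free values for test 1 (A=0, B=0, C=0, D=1): M1=0, M2=1, M3=0, M4=1, M5=1, M6=1, giving Y1=0, Y2=1. Observed Y1=0, Y2=0.
Test 1: faults giving observed Y1=0, Y2=0 are {M2 stuck-at-0, M2 inverted output, M4 stuck-at-0, M4 inverted output, M5 stuck-at-0, M5 inverted output, M6 stuck-at-0, M6 inverted output}.
Test 2 (A=0, B=1, C=0, D=0): fault-free M1=0, M2=1, M3=0, M4=0, M5=0, M6=0 → Y1=0, Y2=0; observed Y1=0, Y2=1. Eliminates M2 stuck-at-0, M2 inverted output, M4 stuck-at-0, M5 stuck-at-0, M6 stuck-at-0.
Test 3 (A=0, B=0, C=1, D=0): fault-free M1=1, M2=0, M3=0, M4=0, M5=0, M6=0 → Y1=0, Y2=0; observed Y1=0, Y2=0. Eliminates M5 inverted output, M6 inverted output.
Only M4 inverted output is consistent with every test.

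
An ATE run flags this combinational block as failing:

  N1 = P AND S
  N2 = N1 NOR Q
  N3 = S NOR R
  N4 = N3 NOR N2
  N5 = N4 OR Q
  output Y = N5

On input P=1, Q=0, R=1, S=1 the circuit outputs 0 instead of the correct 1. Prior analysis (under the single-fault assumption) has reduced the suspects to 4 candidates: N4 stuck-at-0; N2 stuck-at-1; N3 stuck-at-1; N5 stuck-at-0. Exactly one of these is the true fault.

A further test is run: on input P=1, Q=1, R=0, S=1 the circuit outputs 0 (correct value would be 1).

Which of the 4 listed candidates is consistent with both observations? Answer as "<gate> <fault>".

N5 stuck-at-0

Evaluate each candidate on input P=1, Q=1, R=0, S=1:
  N4 stuck-at-0: N1=1, N2=0, N3=0, N4=0 [stuck-at-0], N5=1 → 1 — eliminated
  N2 stuck-at-1: N1=1, N2=1 [stuck-at-1], N3=0, N4=0, N5=1 → 1 — eliminated
  N3 stuck-at-1: N1=1, N2=0, N3=1 [stuck-at-1], N4=0, N5=1 → 1 — eliminated
  N5 stuck-at-0: N1=1, N2=0, N3=0, N4=1, N5=0 [stuck-at-0] → 0 — matches
Only N5 stuck-at-0 reproduces the observed 0.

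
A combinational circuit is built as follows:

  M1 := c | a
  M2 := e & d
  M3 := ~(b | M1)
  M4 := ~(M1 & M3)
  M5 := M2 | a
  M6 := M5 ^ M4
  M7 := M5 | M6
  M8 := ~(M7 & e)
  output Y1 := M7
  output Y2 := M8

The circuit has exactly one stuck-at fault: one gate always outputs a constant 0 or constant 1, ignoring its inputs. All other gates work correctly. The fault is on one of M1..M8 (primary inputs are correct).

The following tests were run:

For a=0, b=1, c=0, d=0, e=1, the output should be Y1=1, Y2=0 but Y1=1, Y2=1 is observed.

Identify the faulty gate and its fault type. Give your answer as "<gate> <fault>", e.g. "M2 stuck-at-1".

Fault-free values for test 1 (a=0, b=1, c=0, d=0, e=1): M1=0, M2=0, M3=0, M4=1, M5=0, M6=1, M7=1, M8=0, giving Y1=1, Y2=0. Observed Y1=1, Y2=1.
Test 1: faults giving observed Y1=1, Y2=1 are {M8 stuck-at-1}.
Only M8 stuck-at-1 is consistent with every test.

M8 stuck-at-1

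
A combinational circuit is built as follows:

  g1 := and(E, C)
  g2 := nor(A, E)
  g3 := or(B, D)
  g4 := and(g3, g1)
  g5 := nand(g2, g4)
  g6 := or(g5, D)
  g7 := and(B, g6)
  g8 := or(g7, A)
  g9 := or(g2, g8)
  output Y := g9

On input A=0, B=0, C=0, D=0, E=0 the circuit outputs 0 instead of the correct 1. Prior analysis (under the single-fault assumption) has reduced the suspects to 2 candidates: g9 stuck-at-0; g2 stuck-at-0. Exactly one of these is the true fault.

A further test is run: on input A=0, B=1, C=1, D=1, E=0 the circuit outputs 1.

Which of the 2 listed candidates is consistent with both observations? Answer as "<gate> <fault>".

g2 stuck-at-0

Evaluate each candidate on input A=0, B=1, C=1, D=1, E=0:
  g9 stuck-at-0: g1=0, g2=1, g3=1, g4=0, g5=1, g6=1, g7=1, g8=1, g9=0 [stuck-at-0] → 0 — eliminated
  g2 stuck-at-0: g1=0, g2=0 [stuck-at-0], g3=1, g4=0, g5=1, g6=1, g7=1, g8=1, g9=1 → 1 — matches
Only g2 stuck-at-0 reproduces the observed 1.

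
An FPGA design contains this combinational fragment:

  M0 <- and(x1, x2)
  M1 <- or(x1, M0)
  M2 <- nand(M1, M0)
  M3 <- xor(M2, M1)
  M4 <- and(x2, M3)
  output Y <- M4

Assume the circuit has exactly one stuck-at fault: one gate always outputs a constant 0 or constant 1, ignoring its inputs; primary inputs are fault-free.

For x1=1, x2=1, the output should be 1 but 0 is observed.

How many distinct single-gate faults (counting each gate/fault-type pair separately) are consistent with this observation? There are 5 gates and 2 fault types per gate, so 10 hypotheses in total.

Fault-free: M0=1, M1=1, M2=0, M3=1, M4=1 → 1. Observed 0.
  M0 stuck-at-0: output 0 ✓
  M0 stuck-at-1: output 1 ✗
  M1 stuck-at-0: output 1 ✗
  M1 stuck-at-1: output 1 ✗
  M2 stuck-at-0: output 1 ✗
  M2 stuck-at-1: output 0 ✓
  M3 stuck-at-0: output 0 ✓
  M3 stuck-at-1: output 1 ✗
  M4 stuck-at-0: output 0 ✓
  M4 stuck-at-1: output 1 ✗
Consistent faults: {M0 stuck-at-0, M2 stuck-at-1, M3 stuck-at-0, M4 stuck-at-0} — 4 in all.

4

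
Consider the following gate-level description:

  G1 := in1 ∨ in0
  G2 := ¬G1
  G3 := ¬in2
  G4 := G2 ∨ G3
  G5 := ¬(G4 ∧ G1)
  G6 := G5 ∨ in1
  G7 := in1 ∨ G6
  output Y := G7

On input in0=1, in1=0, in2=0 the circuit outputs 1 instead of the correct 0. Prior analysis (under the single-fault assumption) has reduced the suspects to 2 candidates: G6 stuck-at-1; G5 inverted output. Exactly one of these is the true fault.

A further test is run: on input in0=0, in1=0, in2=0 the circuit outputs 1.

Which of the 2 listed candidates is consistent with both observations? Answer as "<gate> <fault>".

Evaluate each candidate on input in0=0, in1=0, in2=0:
  G6 stuck-at-1: G1=0, G2=1, G3=1, G4=1, G5=1, G6=1 [stuck-at-1], G7=1 → 1 — matches
  G5 inverted output: G1=0, G2=1, G3=1, G4=1, G5=0 [inverted output], G6=0, G7=0 → 0 — eliminated
Only G6 stuck-at-1 reproduces the observed 1.

G6 stuck-at-1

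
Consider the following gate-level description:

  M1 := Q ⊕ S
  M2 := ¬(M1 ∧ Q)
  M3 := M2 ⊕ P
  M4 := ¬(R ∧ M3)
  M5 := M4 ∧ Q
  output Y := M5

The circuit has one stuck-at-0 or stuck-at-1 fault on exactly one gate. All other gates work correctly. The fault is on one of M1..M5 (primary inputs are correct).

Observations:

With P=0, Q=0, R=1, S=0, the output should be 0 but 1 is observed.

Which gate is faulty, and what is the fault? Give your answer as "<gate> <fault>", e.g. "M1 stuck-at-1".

M5 stuck-at-1

Fault-free values for test 1 (P=0, Q=0, R=1, S=0): M1=0, M2=1, M3=1, M4=0, M5=0, giving Y=0. Observed 1.
Test 1: faults giving observed 1 are {M5 stuck-at-1}.
Only M5 stuck-at-1 is consistent with every test.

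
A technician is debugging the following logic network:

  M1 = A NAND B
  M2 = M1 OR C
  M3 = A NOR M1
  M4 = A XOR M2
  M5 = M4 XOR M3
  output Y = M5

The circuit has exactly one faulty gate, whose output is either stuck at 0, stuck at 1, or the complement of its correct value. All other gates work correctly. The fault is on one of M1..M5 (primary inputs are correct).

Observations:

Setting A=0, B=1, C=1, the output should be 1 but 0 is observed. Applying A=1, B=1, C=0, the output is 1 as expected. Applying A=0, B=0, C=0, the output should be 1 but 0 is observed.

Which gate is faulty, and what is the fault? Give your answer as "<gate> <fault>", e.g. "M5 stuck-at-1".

M2 stuck-at-0

Fault-free values for test 1 (A=0, B=1, C=1): M1=1, M2=1, M3=0, M4=1, M5=1, giving Y=1. Observed 0.
Test 1: faults giving observed 0 are {M1 stuck-at-0, M1 inverted output, M2 stuck-at-0, M2 inverted output, M3 stuck-at-1, M3 inverted output, M4 stuck-at-0, M4 inverted output, M5 stuck-at-0, M5 inverted output}.
Test 2 (A=1, B=1, C=0): fault-free M1=0, M2=0, M3=0, M4=1, M5=1 → 1; observed 1. Eliminates M1 inverted output, M2 inverted output, M3 stuck-at-1, M3 inverted output, M4 stuck-at-0, M4 inverted output, M5 stuck-at-0, M5 inverted output.
Test 3 (A=0, B=0, C=0): fault-free M1=1, M2=1, M3=0, M4=1, M5=1 → 1; observed 0. Eliminates M1 stuck-at-0.
Only M2 stuck-at-0 is consistent with every test.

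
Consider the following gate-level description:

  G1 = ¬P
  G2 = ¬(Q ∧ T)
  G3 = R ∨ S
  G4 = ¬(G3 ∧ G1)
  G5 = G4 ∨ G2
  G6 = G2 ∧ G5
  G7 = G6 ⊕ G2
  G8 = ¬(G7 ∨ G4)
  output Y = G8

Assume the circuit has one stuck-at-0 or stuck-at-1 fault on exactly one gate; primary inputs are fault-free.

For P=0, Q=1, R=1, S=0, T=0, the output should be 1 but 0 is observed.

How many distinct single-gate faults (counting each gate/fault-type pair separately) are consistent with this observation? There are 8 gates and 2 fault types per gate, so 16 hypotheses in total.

Fault-free: G1=1, G2=1, G3=1, G4=0, G5=1, G6=1, G7=0, G8=1 → 1. Observed 0.
  G1: stuck-at-0 ✓; others ✗
  G2: none of the 2 fault types match ✗
  G3: stuck-at-0 ✓; others ✗
  G4: stuck-at-1 ✓; others ✗
  G5: stuck-at-0 ✓; others ✗
  G6: stuck-at-0 ✓; others ✗
  G7: stuck-at-1 ✓; others ✗
  G8: stuck-at-0 ✓; others ✗
Consistent faults: {G1 stuck-at-0, G3 stuck-at-0, G4 stuck-at-1, G5 stuck-at-0, G6 stuck-at-0, G7 stuck-at-1, G8 stuck-at-0} — 7 in all.

7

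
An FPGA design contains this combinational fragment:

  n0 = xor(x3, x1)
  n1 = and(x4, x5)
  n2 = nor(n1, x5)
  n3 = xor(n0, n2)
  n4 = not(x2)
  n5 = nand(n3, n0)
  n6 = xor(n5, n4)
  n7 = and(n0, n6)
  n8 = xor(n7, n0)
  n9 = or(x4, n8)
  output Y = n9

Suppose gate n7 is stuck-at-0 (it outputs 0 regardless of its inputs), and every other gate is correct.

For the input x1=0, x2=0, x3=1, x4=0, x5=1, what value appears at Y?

Propagate with n7 forced: n0=1, n1=0, n2=0, n3=1, n4=1, n5=0, n6=1, n7=0 [stuck-at-0], n8=1, n9=1.
So Y = 1. (Without the fault it would be 0.)

1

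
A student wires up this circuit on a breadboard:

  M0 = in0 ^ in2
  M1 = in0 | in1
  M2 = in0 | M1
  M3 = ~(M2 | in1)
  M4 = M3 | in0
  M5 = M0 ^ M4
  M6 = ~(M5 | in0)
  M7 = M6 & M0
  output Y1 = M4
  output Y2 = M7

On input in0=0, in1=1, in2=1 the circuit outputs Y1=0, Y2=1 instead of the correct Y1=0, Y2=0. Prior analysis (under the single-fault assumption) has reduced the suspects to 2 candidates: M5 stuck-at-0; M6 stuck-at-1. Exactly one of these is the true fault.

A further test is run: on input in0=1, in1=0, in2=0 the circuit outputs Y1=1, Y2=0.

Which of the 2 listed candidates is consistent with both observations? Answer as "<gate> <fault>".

M5 stuck-at-0

Evaluate each candidate on input in0=1, in1=0, in2=0:
  M5 stuck-at-0: M0=1, M1=1, M2=1, M3=0, M4=1, M5=0 [stuck-at-0], M6=0, M7=0 → Y1=1, Y2=0 — matches
  M6 stuck-at-1: M0=1, M1=1, M2=1, M3=0, M4=1, M5=0, M6=1 [stuck-at-1], M7=1 → Y1=1, Y2=1 — eliminated
Only M5 stuck-at-0 reproduces the observed Y1=1, Y2=0.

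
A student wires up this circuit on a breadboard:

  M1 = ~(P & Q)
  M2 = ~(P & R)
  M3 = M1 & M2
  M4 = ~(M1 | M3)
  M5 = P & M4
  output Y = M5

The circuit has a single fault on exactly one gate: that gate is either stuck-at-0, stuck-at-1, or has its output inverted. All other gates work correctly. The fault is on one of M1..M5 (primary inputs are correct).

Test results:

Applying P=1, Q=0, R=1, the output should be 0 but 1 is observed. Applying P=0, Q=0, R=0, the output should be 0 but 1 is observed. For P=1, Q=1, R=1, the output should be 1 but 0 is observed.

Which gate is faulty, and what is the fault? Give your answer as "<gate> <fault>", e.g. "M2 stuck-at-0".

M5 inverted output

Fault-free values for test 1 (P=1, Q=0, R=1): M1=1, M2=0, M3=0, M4=0, M5=0, giving Y=0. Observed 1.
Test 1: faults giving observed 1 are {M1 stuck-at-0, M1 inverted output, M4 stuck-at-1, M4 inverted output, M5 stuck-at-1, M5 inverted output}.
Test 2 (P=0, Q=0, R=0): fault-free M1=1, M2=1, M3=1, M4=0, M5=0 → 0; observed 1. Eliminates M1 stuck-at-0, M1 inverted output, M4 stuck-at-1, M4 inverted output.
Test 3 (P=1, Q=1, R=1): fault-free M1=0, M2=0, M3=0, M4=1, M5=1 → 1; observed 0. Eliminates M5 stuck-at-1.
Only M5 inverted output is consistent with every test.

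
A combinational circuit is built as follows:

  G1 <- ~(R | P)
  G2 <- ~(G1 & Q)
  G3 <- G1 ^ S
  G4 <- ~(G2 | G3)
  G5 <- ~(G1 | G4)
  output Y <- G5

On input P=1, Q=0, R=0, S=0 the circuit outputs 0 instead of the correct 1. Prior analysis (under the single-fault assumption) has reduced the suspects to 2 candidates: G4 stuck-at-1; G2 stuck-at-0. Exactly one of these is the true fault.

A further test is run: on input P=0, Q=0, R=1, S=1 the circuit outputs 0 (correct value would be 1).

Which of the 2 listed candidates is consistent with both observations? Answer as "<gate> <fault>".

G4 stuck-at-1

Evaluate each candidate on input P=0, Q=0, R=1, S=1:
  G4 stuck-at-1: G1=0, G2=1, G3=1, G4=1 [stuck-at-1], G5=0 → 0 — matches
  G2 stuck-at-0: G1=0, G2=0 [stuck-at-0], G3=1, G4=0, G5=1 → 1 — eliminated
Only G4 stuck-at-1 reproduces the observed 0.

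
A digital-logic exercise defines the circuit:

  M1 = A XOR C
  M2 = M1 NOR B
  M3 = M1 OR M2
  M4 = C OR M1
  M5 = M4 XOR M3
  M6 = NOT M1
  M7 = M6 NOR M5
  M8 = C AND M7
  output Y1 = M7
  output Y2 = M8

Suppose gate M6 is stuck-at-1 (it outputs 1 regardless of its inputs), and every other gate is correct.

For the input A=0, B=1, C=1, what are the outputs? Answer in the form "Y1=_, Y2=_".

Y1=0, Y2=0

Propagate with M6 forced: M1=1, M2=0, M3=1, M4=1, M5=0, M6=1 [stuck-at-1], M7=0, M8=0.
So the outputs are Y1=0, Y2=0. (Without the fault they would be Y1=1, Y2=1.)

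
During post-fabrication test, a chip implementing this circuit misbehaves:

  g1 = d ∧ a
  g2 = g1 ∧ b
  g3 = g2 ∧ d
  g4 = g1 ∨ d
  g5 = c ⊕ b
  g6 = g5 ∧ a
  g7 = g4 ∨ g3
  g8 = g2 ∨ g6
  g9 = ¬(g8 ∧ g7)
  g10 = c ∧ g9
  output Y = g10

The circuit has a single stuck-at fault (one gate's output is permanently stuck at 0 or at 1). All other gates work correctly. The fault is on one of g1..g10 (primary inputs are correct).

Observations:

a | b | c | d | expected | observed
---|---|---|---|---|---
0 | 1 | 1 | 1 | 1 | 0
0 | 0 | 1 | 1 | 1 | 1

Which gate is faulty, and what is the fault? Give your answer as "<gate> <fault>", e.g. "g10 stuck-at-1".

g1 stuck-at-1

Fault-free values for test 1 (a=0, b=1, c=1, d=1): g1=0, g2=0, g3=0, g4=1, g5=0, g6=0, g7=1, g8=0, g9=1, g10=1, giving Y=1. Observed 0.
Test 1: faults giving observed 0 are {g1 stuck-at-1, g2 stuck-at-1, g6 stuck-at-1, g8 stuck-at-1, g9 stuck-at-0, g10 stuck-at-0}.
Test 2 (a=0, b=0, c=1, d=1): fault-free g1=0, g2=0, g3=0, g4=1, g5=1, g6=0, g7=1, g8=0, g9=1, g10=1 → 1; observed 1. Eliminates g2 stuck-at-1, g6 stuck-at-1, g8 stuck-at-1, g9 stuck-at-0, g10 stuck-at-0.
Only g1 stuck-at-1 is consistent with every test.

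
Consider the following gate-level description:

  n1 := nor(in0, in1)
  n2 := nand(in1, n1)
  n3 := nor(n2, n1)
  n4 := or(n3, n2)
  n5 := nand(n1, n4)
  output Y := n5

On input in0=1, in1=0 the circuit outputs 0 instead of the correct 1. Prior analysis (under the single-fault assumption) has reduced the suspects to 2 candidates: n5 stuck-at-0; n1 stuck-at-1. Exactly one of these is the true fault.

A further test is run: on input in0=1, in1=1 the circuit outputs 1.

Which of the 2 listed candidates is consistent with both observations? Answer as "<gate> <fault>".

n1 stuck-at-1

Evaluate each candidate on input in0=1, in1=1:
  n5 stuck-at-0: n1=0, n2=1, n3=0, n4=1, n5=0 [stuck-at-0] → 0 — eliminated
  n1 stuck-at-1: n1=1 [stuck-at-1], n2=0, n3=0, n4=0, n5=1 → 1 — matches
Only n1 stuck-at-1 reproduces the observed 1.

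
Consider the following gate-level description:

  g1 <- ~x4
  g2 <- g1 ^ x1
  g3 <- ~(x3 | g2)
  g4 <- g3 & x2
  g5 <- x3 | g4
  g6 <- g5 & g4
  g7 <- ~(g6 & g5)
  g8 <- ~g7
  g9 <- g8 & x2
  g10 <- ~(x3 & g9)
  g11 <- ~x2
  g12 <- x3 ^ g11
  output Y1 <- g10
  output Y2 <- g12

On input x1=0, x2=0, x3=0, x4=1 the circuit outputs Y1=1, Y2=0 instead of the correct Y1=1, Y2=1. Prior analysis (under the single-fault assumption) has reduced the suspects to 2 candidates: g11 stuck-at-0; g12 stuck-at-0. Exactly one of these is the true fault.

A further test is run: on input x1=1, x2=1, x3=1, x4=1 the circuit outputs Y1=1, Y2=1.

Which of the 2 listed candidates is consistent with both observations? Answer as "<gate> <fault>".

Evaluate each candidate on input x1=1, x2=1, x3=1, x4=1:
  g11 stuck-at-0: g1=0, g2=1, g3=0, g4=0, g5=1, g6=0, g7=1, g8=0, g9=0, g10=1, g11=0 [stuck-at-0], g12=1 → Y1=1, Y2=1 — matches
  g12 stuck-at-0: g1=0, g2=1, g3=0, g4=0, g5=1, g6=0, g7=1, g8=0, g9=0, g10=1, g11=0, g12=0 [stuck-at-0] → Y1=1, Y2=0 — eliminated
Only g11 stuck-at-0 reproduces the observed Y1=1, Y2=1.

g11 stuck-at-0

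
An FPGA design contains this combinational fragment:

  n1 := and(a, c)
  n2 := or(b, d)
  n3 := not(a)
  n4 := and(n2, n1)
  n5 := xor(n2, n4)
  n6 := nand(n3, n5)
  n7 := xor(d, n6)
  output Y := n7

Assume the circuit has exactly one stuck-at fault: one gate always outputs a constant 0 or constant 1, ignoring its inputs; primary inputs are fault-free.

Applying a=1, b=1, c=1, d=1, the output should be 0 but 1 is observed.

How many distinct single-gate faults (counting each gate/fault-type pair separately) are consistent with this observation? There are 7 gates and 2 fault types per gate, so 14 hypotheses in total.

Fault-free: n1=1, n2=1, n3=0, n4=1, n5=0, n6=1, n7=0 → 0. Observed 1.
  n1 stuck-at-0: output 0 ✗
  n1 stuck-at-1: output 0 ✗
  n2 stuck-at-0: output 0 ✗
  n2 stuck-at-1: output 0 ✗
  n3 stuck-at-0: output 0 ✗
  n3 stuck-at-1: output 0 ✗
  n4 stuck-at-0: output 0 ✗
  n4 stuck-at-1: output 0 ✗
  n5 stuck-at-0: output 0 ✗
  n5 stuck-at-1: output 0 ✗
  n6 stuck-at-0: output 1 ✓
  n6 stuck-at-1: output 0 ✗
  n7 stuck-at-0: output 0 ✗
  n7 stuck-at-1: output 1 ✓
Consistent faults: {n6 stuck-at-0, n7 stuck-at-1} — 2 in all.

2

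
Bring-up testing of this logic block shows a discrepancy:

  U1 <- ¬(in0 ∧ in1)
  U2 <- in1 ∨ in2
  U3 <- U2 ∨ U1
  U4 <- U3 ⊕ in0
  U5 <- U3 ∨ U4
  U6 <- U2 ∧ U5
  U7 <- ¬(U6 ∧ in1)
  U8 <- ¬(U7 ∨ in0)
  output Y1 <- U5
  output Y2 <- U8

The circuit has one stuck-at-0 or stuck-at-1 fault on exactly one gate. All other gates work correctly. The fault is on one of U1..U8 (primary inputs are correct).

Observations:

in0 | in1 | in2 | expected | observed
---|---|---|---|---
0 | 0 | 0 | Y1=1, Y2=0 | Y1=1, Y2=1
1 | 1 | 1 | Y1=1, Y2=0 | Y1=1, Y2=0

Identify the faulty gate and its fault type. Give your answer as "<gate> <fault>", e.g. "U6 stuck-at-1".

Fault-free values for test 1 (in0=0, in1=0, in2=0): U1=1, U2=0, U3=1, U4=1, U5=1, U6=0, U7=1, U8=0, giving Y1=1, Y2=0. Observed Y1=1, Y2=1.
Test 1: faults giving observed Y1=1, Y2=1 are {U7 stuck-at-0, U8 stuck-at-1}.
Test 2 (in0=1, in1=1, in2=1): fault-free U1=0, U2=1, U3=1, U4=0, U5=1, U6=1, U7=0, U8=0 → Y1=1, Y2=0; observed Y1=1, Y2=0. Eliminates U8 stuck-at-1.
Only U7 stuck-at-0 is consistent with every test.

U7 stuck-at-0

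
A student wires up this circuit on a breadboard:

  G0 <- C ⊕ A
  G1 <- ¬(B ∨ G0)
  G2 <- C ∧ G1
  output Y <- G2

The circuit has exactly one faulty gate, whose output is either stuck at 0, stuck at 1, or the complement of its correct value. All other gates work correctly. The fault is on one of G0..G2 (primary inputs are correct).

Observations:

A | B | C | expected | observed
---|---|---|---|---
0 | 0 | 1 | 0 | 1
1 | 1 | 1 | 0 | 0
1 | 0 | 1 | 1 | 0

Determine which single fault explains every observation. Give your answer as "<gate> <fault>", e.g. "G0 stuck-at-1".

G0 inverted output

Fault-free values for test 1 (A=0, B=0, C=1): G0=1, G1=0, G2=0, giving Y=0. Observed 1.
Test 1: faults giving observed 1 are {G0 stuck-at-0, G0 inverted output, G1 stuck-at-1, G1 inverted output, G2 stuck-at-1, G2 inverted output}.
Test 2 (A=1, B=1, C=1): fault-free G0=0, G1=0, G2=0 → 0; observed 0. Eliminates G1 stuck-at-1, G1 inverted output, G2 stuck-at-1, G2 inverted output.
Test 3 (A=1, B=0, C=1): fault-free G0=0, G1=1, G2=1 → 1; observed 0. Eliminates G0 stuck-at-0.
Only G0 inverted output is consistent with every test.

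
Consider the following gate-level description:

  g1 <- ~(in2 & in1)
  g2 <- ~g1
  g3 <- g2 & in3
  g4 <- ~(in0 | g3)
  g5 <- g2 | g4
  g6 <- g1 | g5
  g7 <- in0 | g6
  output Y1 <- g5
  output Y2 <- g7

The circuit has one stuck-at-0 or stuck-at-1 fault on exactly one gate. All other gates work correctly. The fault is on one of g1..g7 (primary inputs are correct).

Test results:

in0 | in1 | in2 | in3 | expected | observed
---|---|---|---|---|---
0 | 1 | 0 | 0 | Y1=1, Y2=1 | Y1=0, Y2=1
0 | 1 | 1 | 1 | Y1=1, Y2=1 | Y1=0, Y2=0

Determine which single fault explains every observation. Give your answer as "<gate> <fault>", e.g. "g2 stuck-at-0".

g5 stuck-at-0

Fault-free values for test 1 (in0=0, in1=1, in2=0, in3=0): g1=1, g2=0, g3=0, g4=1, g5=1, g6=1, g7=1, giving Y1=1, Y2=1. Observed Y1=0, Y2=1.
Test 1: faults giving observed Y1=0, Y2=1 are {g3 stuck-at-1, g4 stuck-at-0, g5 stuck-at-0}.
Test 2 (in0=0, in1=1, in2=1, in3=1): fault-free g1=0, g2=1, g3=1, g4=0, g5=1, g6=1, g7=1 → Y1=1, Y2=1; observed Y1=0, Y2=0. Eliminates g3 stuck-at-1, g4 stuck-at-0.
Only g5 stuck-at-0 is consistent with every test.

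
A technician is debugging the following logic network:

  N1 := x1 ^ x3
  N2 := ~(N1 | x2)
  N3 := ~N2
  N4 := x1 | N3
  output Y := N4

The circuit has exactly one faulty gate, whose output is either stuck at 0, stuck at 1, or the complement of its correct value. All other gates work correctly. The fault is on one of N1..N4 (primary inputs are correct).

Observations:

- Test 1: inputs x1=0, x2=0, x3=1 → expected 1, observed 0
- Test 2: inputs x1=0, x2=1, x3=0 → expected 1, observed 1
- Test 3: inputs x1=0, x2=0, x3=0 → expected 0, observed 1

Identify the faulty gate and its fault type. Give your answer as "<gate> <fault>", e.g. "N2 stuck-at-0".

Fault-free values for test 1 (x1=0, x2=0, x3=1): N1=1, N2=0, N3=1, N4=1, giving Y=1. Observed 0.
Test 1: faults giving observed 0 are {N1 stuck-at-0, N1 inverted output, N2 stuck-at-1, N2 inverted output, N3 stuck-at-0, N3 inverted output, N4 stuck-at-0, N4 inverted output}.
Test 2 (x1=0, x2=1, x3=0): fault-free N1=0, N2=0, N3=1, N4=1 → 1; observed 1. Eliminates N2 stuck-at-1, N2 inverted output, N3 stuck-at-0, N3 inverted output, N4 stuck-at-0, N4 inverted output.
Test 3 (x1=0, x2=0, x3=0): fault-free N1=0, N2=1, N3=0, N4=0 → 0; observed 1. Eliminates N1 stuck-at-0.
Only N1 inverted output is consistent with every test.

N1 inverted output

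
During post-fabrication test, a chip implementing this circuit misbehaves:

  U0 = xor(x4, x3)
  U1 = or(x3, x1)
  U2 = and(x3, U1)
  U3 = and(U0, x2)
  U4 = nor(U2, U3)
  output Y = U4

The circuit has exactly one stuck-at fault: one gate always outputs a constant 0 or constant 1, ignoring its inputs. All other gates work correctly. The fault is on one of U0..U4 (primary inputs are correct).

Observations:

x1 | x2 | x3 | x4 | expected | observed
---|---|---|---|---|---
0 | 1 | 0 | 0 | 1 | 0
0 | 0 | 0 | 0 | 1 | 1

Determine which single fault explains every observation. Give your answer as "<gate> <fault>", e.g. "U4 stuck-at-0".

U0 stuck-at-1

Fault-free values for test 1 (x1=0, x2=1, x3=0, x4=0): U0=0, U1=0, U2=0, U3=0, U4=1, giving Y=1. Observed 0.
Test 1: faults giving observed 0 are {U0 stuck-at-1, U2 stuck-at-1, U3 stuck-at-1, U4 stuck-at-0}.
Test 2 (x1=0, x2=0, x3=0, x4=0): fault-free U0=0, U1=0, U2=0, U3=0, U4=1 → 1; observed 1. Eliminates U2 stuck-at-1, U3 stuck-at-1, U4 stuck-at-0.
Only U0 stuck-at-1 is consistent with every test.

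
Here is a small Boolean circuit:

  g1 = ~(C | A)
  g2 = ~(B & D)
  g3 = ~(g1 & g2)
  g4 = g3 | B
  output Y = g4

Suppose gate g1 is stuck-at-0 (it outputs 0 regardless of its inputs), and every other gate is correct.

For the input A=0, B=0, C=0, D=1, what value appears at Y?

1

Propagate with g1 forced: g1=0 [stuck-at-0], g2=1, g3=1, g4=1.
So Y = 1. (Without the fault it would be 0.)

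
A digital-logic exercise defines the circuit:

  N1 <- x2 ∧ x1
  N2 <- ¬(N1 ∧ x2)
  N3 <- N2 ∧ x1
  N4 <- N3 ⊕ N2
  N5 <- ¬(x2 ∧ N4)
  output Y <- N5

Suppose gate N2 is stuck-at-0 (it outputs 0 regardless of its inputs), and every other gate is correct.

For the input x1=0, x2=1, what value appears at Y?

1

Propagate with N2 forced: N1=0, N2=0 [stuck-at-0], N3=0, N4=0, N5=1.
So Y = 1. (Without the fault it would be 0.)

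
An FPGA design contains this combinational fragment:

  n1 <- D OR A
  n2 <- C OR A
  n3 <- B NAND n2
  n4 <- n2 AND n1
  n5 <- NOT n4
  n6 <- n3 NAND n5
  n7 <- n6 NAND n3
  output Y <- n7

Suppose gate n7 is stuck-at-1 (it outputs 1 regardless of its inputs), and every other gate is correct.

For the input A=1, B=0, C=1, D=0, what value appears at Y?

1

Propagate with n7 forced: n1=1, n2=1, n3=1, n4=1, n5=0, n6=1, n7=1 [stuck-at-1].
So Y = 1. (Without the fault it would be 0.)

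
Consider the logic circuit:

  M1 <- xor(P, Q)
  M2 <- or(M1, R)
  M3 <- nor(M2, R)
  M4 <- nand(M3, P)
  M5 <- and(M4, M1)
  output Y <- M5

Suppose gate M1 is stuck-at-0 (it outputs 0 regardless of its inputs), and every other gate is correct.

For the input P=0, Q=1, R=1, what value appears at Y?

0

Propagate with M1 forced: M1=0 [stuck-at-0], M2=1, M3=0, M4=1, M5=0.
So Y = 0. (Without the fault it would be 1.)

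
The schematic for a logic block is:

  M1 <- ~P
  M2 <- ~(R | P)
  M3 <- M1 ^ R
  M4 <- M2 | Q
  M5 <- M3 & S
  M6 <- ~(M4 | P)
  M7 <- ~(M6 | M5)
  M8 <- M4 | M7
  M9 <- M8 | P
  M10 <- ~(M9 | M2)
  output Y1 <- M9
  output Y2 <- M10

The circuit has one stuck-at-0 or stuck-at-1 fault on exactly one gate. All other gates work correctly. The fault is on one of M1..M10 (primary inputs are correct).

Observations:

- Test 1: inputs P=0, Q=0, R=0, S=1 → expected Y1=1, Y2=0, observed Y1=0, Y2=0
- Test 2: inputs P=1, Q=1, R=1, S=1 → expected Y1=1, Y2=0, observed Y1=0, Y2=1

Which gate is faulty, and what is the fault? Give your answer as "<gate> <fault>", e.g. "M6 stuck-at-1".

Fault-free values for test 1 (P=0, Q=0, R=0, S=1): M1=1, M2=1, M3=1, M4=1, M5=1, M6=0, M7=0, M8=1, M9=1, M10=0, giving Y1=1, Y2=0. Observed Y1=0, Y2=0.
Test 1: faults giving observed Y1=0, Y2=0 are {M4 stuck-at-0, M8 stuck-at-0, M9 stuck-at-0}.
Test 2 (P=1, Q=1, R=1, S=1): fault-free M1=0, M2=0, M3=1, M4=1, M5=1, M6=0, M7=0, M8=1, M9=1, M10=0 → Y1=1, Y2=0; observed Y1=0, Y2=1. Eliminates M4 stuck-at-0, M8 stuck-at-0.
Only M9 stuck-at-0 is consistent with every test.

M9 stuck-at-0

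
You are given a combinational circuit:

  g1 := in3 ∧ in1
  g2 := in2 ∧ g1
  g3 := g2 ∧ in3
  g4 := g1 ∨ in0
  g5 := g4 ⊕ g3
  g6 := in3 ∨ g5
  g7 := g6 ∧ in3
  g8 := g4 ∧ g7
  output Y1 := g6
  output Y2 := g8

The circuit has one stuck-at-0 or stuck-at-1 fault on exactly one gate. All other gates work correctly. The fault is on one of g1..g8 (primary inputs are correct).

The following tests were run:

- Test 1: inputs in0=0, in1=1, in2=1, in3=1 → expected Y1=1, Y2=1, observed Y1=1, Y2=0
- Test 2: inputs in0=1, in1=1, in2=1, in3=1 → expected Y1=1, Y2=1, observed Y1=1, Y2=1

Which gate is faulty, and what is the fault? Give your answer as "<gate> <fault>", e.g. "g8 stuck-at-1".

Fault-free values for test 1 (in0=0, in1=1, in2=1, in3=1): g1=1, g2=1, g3=1, g4=1, g5=0, g6=1, g7=1, g8=1, giving Y1=1, Y2=1. Observed Y1=1, Y2=0.
Test 1: faults giving observed Y1=1, Y2=0 are {g1 stuck-at-0, g4 stuck-at-0, g7 stuck-at-0, g8 stuck-at-0}.
Test 2 (in0=1, in1=1, in2=1, in3=1): fault-free g1=1, g2=1, g3=1, g4=1, g5=0, g6=1, g7=1, g8=1 → Y1=1, Y2=1; observed Y1=1, Y2=1. Eliminates g4 stuck-at-0, g7 stuck-at-0, g8 stuck-at-0.
Only g1 stuck-at-0 is consistent with every test.

g1 stuck-at-0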